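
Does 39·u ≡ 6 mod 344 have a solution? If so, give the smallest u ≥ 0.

106

gcd(39, 344) = 1, so a unique solution mod 344 exists.
39⁻¹ ≡ 247 (mod 344).
u ≡ 247·6 ≡ 106 (mod 344).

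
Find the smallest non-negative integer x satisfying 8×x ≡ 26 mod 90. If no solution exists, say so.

37

gcd(8, 90) = 2, and 2 | 26, so solutions exist.
Divide through by 2: 4×x ≡ 13 mod 45.
4⁻¹ ≡ 34 (mod 45).
x ≡ 34×13 ≡ 37 (mod 45).
The smallest non-negative solution is x = 37.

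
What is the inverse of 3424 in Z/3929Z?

3221

3929 = 1×3424 + 505
3424 = 6×505 + 394
505 = 1×394 + 111
394 = 3×111 + 61
111 = 1×61 + 50
61 = 1×50 + 11
50 = 4×11 + 6
11 = 1×6 + 5
6 = 1×5 + 1
5 = 5×1 + 0
gcd(3424, 3929) = 1, so the inverse exists.
Bézout: 1 = 617×3929 − 708×3424.
So 3424⁻¹ ≡ −708 ≡ 3221 (mod 3929).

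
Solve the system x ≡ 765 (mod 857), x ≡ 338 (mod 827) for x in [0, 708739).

248438

857⁻¹ mod 827: 857*193 ≡ 1 (mod 827), so 857⁻¹ ≡ 193.
x = 765 + 857*((338 − 765)*193 mod 827) = 765 + 857*289 = 248438.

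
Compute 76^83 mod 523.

By square-and-multiply:
76^1 ≡ 76 (mod 523)
76^2 ≡ 76^2 = 5776 ≡ 23 (mod 523)
76^4 ≡ 23^2 = 529 ≡ 6 (mod 523)
76^8 ≡ 6^2 = 36 (mod 523)
76^16 ≡ 36^2 = 1296 ≡ 250 (mod 523)
76^32 ≡ 250^2 = 62500 ≡ 263 (mod 523)
76^64 ≡ 263^2 = 69169 ≡ 133 (mod 523)
76^83 = 76^64 · 76^16 · 76^2 · 76^1 ≡ 133 · 250 · 23 · 76 (mod 523).
Accumulate the product:
133 · 250 = 33250 ≡ 301
301 · 23 = 6923 ≡ 124
124 · 76 = 9424 ≡ 10

10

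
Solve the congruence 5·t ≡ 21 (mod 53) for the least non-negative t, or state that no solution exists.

gcd(5, 53) = 1, so a unique solution mod 53 exists.
5⁻¹ ≡ 32 (mod 53).
t ≡ 32·21 ≡ 36 (mod 53).

36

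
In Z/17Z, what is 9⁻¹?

2

17 = 1·9 + 8
9 = 1·8 + 1
8 = 8·1 + 0
gcd(9, 17) = 1, so the inverse exists.
Back-substitute for 1:
1 = 1·9 − 1·8
  = −1·17 + 2·9
So 9⁻¹ ≡ 2 (mod 17).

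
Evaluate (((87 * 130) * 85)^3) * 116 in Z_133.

87 * 130 = 11310 ≡ 5 (mod 133)
5 * 85 = 425 ≡ 26 (mod 133)
(26)^3 ≡ 20 (mod 133)
20 * 116 = 2320 ≡ 59 (mod 133)

59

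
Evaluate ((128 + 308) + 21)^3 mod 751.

154

128 + 308 = 436
436 + 21 = 457
(457)^3 ≡ 154 (mod 751)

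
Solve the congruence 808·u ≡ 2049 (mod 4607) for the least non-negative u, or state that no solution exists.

2517

gcd(808, 4607) = 1, so a unique solution mod 4607 exists.
808⁻¹ ≡ 325 (mod 4607).
u ≡ 325·2049 ≡ 2517 (mod 4607).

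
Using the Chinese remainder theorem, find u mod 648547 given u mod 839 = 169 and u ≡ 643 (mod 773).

839⁻¹ mod 773: 839·82 ≡ 1 (mod 773), so 839⁻¹ ≡ 82.
u = 169 + 839·((643 − 169)·82 mod 773) = 169 + 839·218 = 183071.

183071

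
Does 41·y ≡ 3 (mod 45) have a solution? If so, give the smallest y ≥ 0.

33

gcd(41, 45) = 1, so a unique solution mod 45 exists.
41⁻¹ ≡ 11 (mod 45).
y ≡ 11·3 ≡ 33 (mod 45).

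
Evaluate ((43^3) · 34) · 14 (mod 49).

35

(43)^3 ≡ 29 (mod 49)
29 · 34 = 986 ≡ 6 (mod 49)
6 · 14 = 84 ≡ 35 (mod 49)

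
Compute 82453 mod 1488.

613

82453 = 55·1488 + 613, so 82453 ≡ 613 (mod 1488).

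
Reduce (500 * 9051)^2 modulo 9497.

500 * 9051 = 4525500 ≡ 4928 (mod 9497)
(4928)^2 ≡ 1355 (mod 9497)

1355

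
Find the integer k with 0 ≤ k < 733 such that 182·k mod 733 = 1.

439

Run the extended Euclidean algorithm:
733 = 4×182 + 5
182 = 36×5 + 2
5 = 2×2 + 1
2 = 2×1 + 0
gcd(182, 733) = 1, so the inverse exists.
Back-substitute for 1:
1 = 1×5 − 2×2
  = −2×182 + 73×5
  = 73×733 − 294×182
So 182⁻¹ ≡ −294 ≡ 439 (mod 733).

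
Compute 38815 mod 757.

208

38815 = 51×757 + 208, so 38815 ≡ 208 (mod 757).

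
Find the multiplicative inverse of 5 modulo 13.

8

Apply the Euclidean algorithm and back-substitute:
13 = 2×5 + 3
5 = 1×3 + 2
3 = 1×2 + 1
2 = 2×1 + 0
gcd(5, 13) = 1, so the inverse exists.
Back-substitute for 1:
1 = 1×3 − 1×2
  = −1×5 + 2×3
  = 2×13 − 5×5
So 5⁻¹ ≡ −5 ≡ 8 (mod 13).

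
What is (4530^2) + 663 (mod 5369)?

(4530)^2 ≡ 582 (mod 5369)
582 + 663 = 1245

1245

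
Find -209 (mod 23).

21

-209 = -10·23 + 21, so -209 ≡ 21 (mod 23).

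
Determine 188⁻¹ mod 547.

515

547 = 2*188 + 171
188 = 1*171 + 17
171 = 10*17 + 1
17 = 17*1 + 0
gcd(188, 547) = 1, so the inverse exists.
Back-substitute for 1:
1 = 1*171 − 10*17
  = −10*188 + 11*171
  = 11*547 − 32*188
So 188⁻¹ ≡ −32 ≡ 515 (mod 547).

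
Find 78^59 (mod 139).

24

Compute successive squares:
59 in binary is 111011, i.e. 59 = 32 + 16 + 8 + 2 + 1.
78^1 ≡ 78 (mod 139)
78^2 ≡ 78^2 = 6084 ≡ 107 (mod 139)
78^4 ≡ 107^2 = 11449 ≡ 51 (mod 139)
78^8 ≡ 51^2 = 2601 ≡ 99 (mod 139)
78^16 ≡ 99^2 = 9801 ≡ 71 (mod 139)
78^32 ≡ 71^2 = 5041 ≡ 37 (mod 139)
78^59 = 78^32 * 78^16 * 78^8 * 78^2 * 78^1 ≡ 37 * 71 * 99 * 107 * 78 (mod 139).
Accumulate the product:
37 * 71 = 2627 ≡ 125
125 * 99 = 12375 ≡ 4
4 * 107 = 428 ≡ 11
11 * 78 = 858 ≡ 24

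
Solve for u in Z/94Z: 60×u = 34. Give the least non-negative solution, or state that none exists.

46

gcd(60, 94) = 2, and 2 | 34, so solutions exist.
Divide through by 2: 30×u ≡ 17 (mod 47).
30⁻¹ ≡ 11 (mod 47).
u ≡ 11×17 ≡ 46 (mod 47).
The smallest non-negative solution is u = 46.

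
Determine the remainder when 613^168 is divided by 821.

426

Compute successive squares:
168 in binary is 10101000, i.e. 168 = 128 + 32 + 8.
613^1 ≡ 613 (mod 821)
613^2 ≡ 613^2 = 375769 ≡ 572 (mod 821)
613^4 ≡ 572^2 = 327184 ≡ 426 (mod 821)
613^8 ≡ 426^2 = 181476 ≡ 35 (mod 821)
613^16 ≡ 35^2 = 1225 ≡ 404 (mod 821)
613^32 ≡ 404^2 = 163216 ≡ 658 (mod 821)
613^64 ≡ 658^2 = 432964 ≡ 297 (mod 821)
613^128 ≡ 297^2 = 88209 ≡ 362 (mod 821)
613^168 = 613^128 · 613^32 · 613^8 ≡ 362 · 658 · 35 (mod 821).
Accumulate the product:
362 · 658 = 238196 ≡ 106
106 · 35 = 3710 ≡ 426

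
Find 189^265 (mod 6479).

626

Using repeated squaring:
265 in binary is 100001001, i.e. 265 = 256 + 8 + 1.
189^1 ≡ 189 (mod 6479)
189^2 ≡ 189^2 = 35721 ≡ 3326 (mod 6479)
189^4 ≡ 3326^2 = 11062276 ≡ 2623 (mod 6479)
189^8 ≡ 2623^2 = 6880129 ≡ 5910 (mod 6479)
189^16 ≡ 5910^2 = 34928100 ≡ 6290 (mod 6479)
189^32 ≡ 6290^2 = 39564100 ≡ 3326 (mod 6479)
189^64 ≡ 3326^2 = 11062276 ≡ 2623 (mod 6479)
189^128 ≡ 2623^2 = 6880129 ≡ 5910 (mod 6479)
189^256 ≡ 5910^2 = 34928100 ≡ 6290 (mod 6479)
189^265 = 189^256 · 189^8 · 189^1 ≡ 6290 · 5910 · 189 (mod 6479).
Accumulate the product:
6290 · 5910 = 37173900 ≡ 3877
3877 · 189 = 732753 ≡ 626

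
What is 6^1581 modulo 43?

1

By square-and-multiply:
1581 in binary is 11000101101, i.e. 1581 = 1024 + 512 + 32 + 8 + 4 + 1.
6^1 ≡ 6 (mod 43)
6^2 ≡ 6^2 = 36 (mod 43)
6^4 ≡ 36^2 = 1296 ≡ 6 (mod 43)
6^8 ≡ 6^2 = 36 (mod 43)
6^16 ≡ 36^2 = 1296 ≡ 6 (mod 43)
6^32 ≡ 6^2 = 36 (mod 43)
6^64 ≡ 36^2 = 1296 ≡ 6 (mod 43)
6^128 ≡ 6^2 = 36 (mod 43)
6^256 ≡ 36^2 = 1296 ≡ 6 (mod 43)
6^512 ≡ 6^2 = 36 (mod 43)
6^1024 ≡ 36^2 = 1296 ≡ 6 (mod 43)
6^1581 = 6^1024 * 6^512 * 6^32 * 6^8 * 6^4 * 6^1 ≡ 6 * 36 * 36 * 36 * 6 * 6 (mod 43).
Accumulate the product:
6 * 36 = 216 ≡ 1
1 * 36 = 36
36 * 36 = 1296 ≡ 6
6 * 6 = 36
36 * 6 = 216 ≡ 1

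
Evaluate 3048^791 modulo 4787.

By square-and-multiply:
791 in binary is 1100010111, i.e. 791 = 512 + 256 + 16 + 4 + 2 + 1.
3048^1 ≡ 3048 (mod 4787)
3048^2 ≡ 3048^2 = 9290304 ≡ 3524 (mod 4787)
3048^4 ≡ 3524^2 = 12418576 ≡ 1098 (mod 4787)
3048^8 ≡ 1098^2 = 1205604 ≡ 4067 (mod 4787)
3048^16 ≡ 4067^2 = 16540489 ≡ 1404 (mod 4787)
3048^32 ≡ 1404^2 = 1971216 ≡ 3759 (mod 4787)
3048^64 ≡ 3759^2 = 14130081 ≡ 3644 (mod 4787)
3048^128 ≡ 3644^2 = 13278736 ≡ 4385 (mod 4787)
3048^256 ≡ 4385^2 = 19228225 ≡ 3633 (mod 4787)
3048^512 ≡ 3633^2 = 13198689 ≡ 930 (mod 4787)
3048^791 = 3048^512 · 3048^256 · 3048^16 · 3048^4 · 3048^2 · 3048^1 ≡ 930 · 3633 · 1404 · 1098 · 3524 · 3048 (mod 4787).
Accumulate the product:
930 · 3633 = 3378690 ≡ 3855
3855 · 1404 = 5412420 ≡ 3110
3110 · 1098 = 3414780 ≡ 1649
1649 · 3524 = 5811076 ≡ 4445
4445 · 3048 = 13548360 ≡ 1150

1150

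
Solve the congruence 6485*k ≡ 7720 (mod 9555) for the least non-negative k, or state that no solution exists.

gcd(6485, 9555) = 5, and 5 | 7720, so solutions exist.
Divide through by 5: 1297*k ≡ 1544 mod 1911.
1297⁻¹ ≡ 277 (mod 1911).
k ≡ 277*1544 ≡ 1535 (mod 1911).
The smallest non-negative solution is k = 1535.

1535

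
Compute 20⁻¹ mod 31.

14

Run the extended Euclidean algorithm:
31 = 1*20 + 11
20 = 1*11 + 9
11 = 1*9 + 2
9 = 4*2 + 1
2 = 2*1 + 0
gcd(20, 31) = 1, so the inverse exists.
Back-substitute for 1:
1 = 1*9 − 4*2
  = −4*11 + 5*9
  = 5*20 − 9*11
  = −9*31 + 14*20
So 20⁻¹ ≡ 14 (mod 31).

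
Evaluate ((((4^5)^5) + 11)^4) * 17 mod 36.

9

(4)^5 ≡ 16 (mod 36)
(16)^5 ≡ 4 (mod 36)
4 + 11 = 15
(15)^4 ≡ 9 (mod 36)
9 * 17 = 153 ≡ 9 (mod 36)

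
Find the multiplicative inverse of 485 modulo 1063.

160

1063 = 2*485 + 93
485 = 5*93 + 20
93 = 4*20 + 13
20 = 1*13 + 7
13 = 1*7 + 6
7 = 1*6 + 1
6 = 6*1 + 0
gcd(485, 1063) = 1, so the inverse exists.
Back-substitute for 1:
1 = 1*7 − 1*6
  = −1*13 + 2*7
  = 2*20 − 3*13
  = −3*93 + 14*20
  = 14*485 − 73*93
  = −73*1063 + 160*485
So 485⁻¹ ≡ 160 (mod 1063).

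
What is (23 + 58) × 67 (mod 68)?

23 + 58 = 81 ≡ 13 (mod 68)
13 × 67 = 871 ≡ 55 (mod 68)

55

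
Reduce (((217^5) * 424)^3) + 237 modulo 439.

125

(217)^5 ≡ 163 (mod 439)
163 * 424 = 69112 ≡ 189 (mod 439)
(189)^3 ≡ 327 (mod 439)
327 + 237 = 564 ≡ 125 (mod 439)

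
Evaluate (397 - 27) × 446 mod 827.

447

397 - 27 = 370
370 × 446 = 165020 ≡ 447 (mod 827)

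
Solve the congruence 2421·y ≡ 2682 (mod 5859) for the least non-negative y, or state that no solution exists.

398

gcd(2421, 5859) = 9, and 9 | 2682, so solutions exist.
Divide through by 9: 269·y ≡ 298 (mod 651).
269⁻¹ ≡ 530 (mod 651).
y ≡ 530·298 ≡ 398 (mod 651).
The smallest non-negative solution is y = 398.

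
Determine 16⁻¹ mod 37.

37 = 2·16 + 5
16 = 3·5 + 1
5 = 5·1 + 0
gcd(16, 37) = 1, so the inverse exists.
Bézout: 1 = −3·37 + 7·16.
So 16⁻¹ ≡ 7 (mod 37).

7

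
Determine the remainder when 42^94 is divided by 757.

499

Using repeated squaring:
94 in binary is 1011110, i.e. 94 = 64 + 16 + 8 + 4 + 2.
42^1 ≡ 42 (mod 757)
42^2 ≡ 42^2 = 1764 ≡ 250 (mod 757)
42^4 ≡ 250^2 = 62500 ≡ 426 (mod 757)
42^8 ≡ 426^2 = 181476 ≡ 553 (mod 757)
42^16 ≡ 553^2 = 305809 ≡ 738 (mod 757)
42^32 ≡ 738^2 = 544644 ≡ 361 (mod 757)
42^64 ≡ 361^2 = 130321 ≡ 117 (mod 757)
42^94 = 42^64 * 42^16 * 42^8 * 42^4 * 42^2 ≡ 117 * 738 * 553 * 426 * 250 (mod 757).
Accumulate the product:
117 * 738 = 86346 ≡ 48
48 * 553 = 26544 ≡ 49
49 * 426 = 20874 ≡ 435
435 * 250 = 108750 ≡ 499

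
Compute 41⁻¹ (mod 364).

Apply the Euclidean algorithm and back-substitute:
364 = 8*41 + 36
41 = 1*36 + 5
36 = 7*5 + 1
5 = 5*1 + 0
gcd(41, 364) = 1, so the inverse exists.
Back-substitute for 1:
1 = 1*36 − 7*5
  = −7*41 + 8*36
  = 8*364 − 71*41
So 41⁻¹ ≡ −71 ≡ 293 (mod 364).

293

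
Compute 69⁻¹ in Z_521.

370

Run the extended Euclidean algorithm:
521 = 7·69 + 38
69 = 1·38 + 31
38 = 1·31 + 7
31 = 4·7 + 3
7 = 2·3 + 1
3 = 3·1 + 0
gcd(69, 521) = 1, so the inverse exists.
Bézout: 1 = 20·521 − 151·69.
So 69⁻¹ ≡ −151 ≡ 370 (mod 521).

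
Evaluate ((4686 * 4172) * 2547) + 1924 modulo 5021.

2154

4686 * 4172 = 19549992 ≡ 3239 (mod 5021)
3239 * 2547 = 8249733 ≡ 230 (mod 5021)
230 + 1924 = 2154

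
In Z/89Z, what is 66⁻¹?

89 = 1×66 + 23
66 = 2×23 + 20
23 = 1×20 + 3
20 = 6×3 + 2
3 = 1×2 + 1
2 = 2×1 + 0
gcd(66, 89) = 1, so the inverse exists.
Back-substitute for 1:
1 = 1×3 − 1×2
  = −1×20 + 7×3
  = 7×23 − 8×20
  = −8×66 + 23×23
  = 23×89 − 31×66
So 66⁻¹ ≡ −31 ≡ 58 (mod 89).

58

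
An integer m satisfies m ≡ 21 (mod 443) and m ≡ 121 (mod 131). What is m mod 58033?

907

443⁻¹ mod 131: 443·76 ≡ 1 (mod 131), so 443⁻¹ ≡ 76.
m = 21 + 443·((121 − 21)·76 mod 131) = 21 + 443·2 = 907.
Check: 907 mod 443 = 21, 907 mod 131 = 121. ✓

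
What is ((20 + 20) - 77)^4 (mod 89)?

88

20 + 20 = 40
40 - 77 = -37 ≡ 52 (mod 89)
(52)^4 ≡ 88 (mod 89)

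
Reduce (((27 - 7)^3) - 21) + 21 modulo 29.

25

27 - 7 = 20
(20)^3 ≡ 25 (mod 29)
25 - 21 = 4
4 + 21 = 25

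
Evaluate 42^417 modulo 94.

16

417 in binary is 110100001, i.e. 417 = 256 + 128 + 32 + 1.
42^1 ≡ 42 (mod 94)
42^2 ≡ 42^2 = 1764 ≡ 72 (mod 94)
42^4 ≡ 72^2 = 5184 ≡ 14 (mod 94)
42^8 ≡ 14^2 = 196 ≡ 8 (mod 94)
42^16 ≡ 8^2 = 64 (mod 94)
42^32 ≡ 64^2 = 4096 ≡ 54 (mod 94)
42^64 ≡ 54^2 = 2916 ≡ 2 (mod 94)
42^128 ≡ 2^2 = 4 (mod 94)
42^256 ≡ 4^2 = 16 (mod 94)
42^417 = 42^256 · 42^128 · 42^32 · 42^1 ≡ 16 · 4 · 54 · 42 (mod 94).
Accumulate the product:
16 · 4 = 64
64 · 54 = 3456 ≡ 72
72 · 42 = 3024 ≡ 16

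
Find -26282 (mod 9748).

-26282 = -3×9748 + 2962, so -26282 ≡ 2962 (mod 9748).

2962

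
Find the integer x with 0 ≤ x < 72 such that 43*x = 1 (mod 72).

72 = 1·43 + 29
43 = 1·29 + 14
29 = 2·14 + 1
14 = 14·1 + 0
gcd(43, 72) = 1, so the inverse exists.
Back-substitute for 1:
1 = 1·29 − 2·14
  = −2·43 + 3·29
  = 3·72 − 5·43
So 43⁻¹ ≡ −5 ≡ 67 (mod 72).

67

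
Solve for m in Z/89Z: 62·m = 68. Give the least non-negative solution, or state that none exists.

70

gcd(62, 89) = 1, so a unique solution mod 89 exists.
62⁻¹ ≡ 56 (mod 89).
m ≡ 56·68 ≡ 70 (mod 89).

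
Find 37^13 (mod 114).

13 in binary is 1101, i.e. 13 = 8 + 4 + 1.
37^1 ≡ 37 (mod 114)
37^2 ≡ 37^2 = 1369 ≡ 1 (mod 114)
37^4 ≡ 1^2 = 1 (mod 114)
37^8 ≡ 1^2 = 1 (mod 114)
37^13 = 37^8 × 37^4 × 37^1 ≡ 1 × 1 × 37 (mod 114).
Accumulate the product:
1 × 1 = 1
1 × 37 = 37

37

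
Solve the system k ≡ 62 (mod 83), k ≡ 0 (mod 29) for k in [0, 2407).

83⁻¹ mod 29: 83·7 ≡ 1 (mod 29), so 83⁻¹ ≡ 7.
k = 62 + 83·((0 − 62)·7 mod 29) = 62 + 83·1 = 145.
Check: 145 mod 83 = 62, 145 mod 29 = 0. ✓

145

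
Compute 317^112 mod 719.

By square-and-multiply:
317^1 ≡ 317 (mod 719)
317^2 ≡ 317^2 = 100489 ≡ 548 (mod 719)
317^4 ≡ 548^2 = 300304 ≡ 481 (mod 719)
317^8 ≡ 481^2 = 231361 ≡ 562 (mod 719)
317^16 ≡ 562^2 = 315844 ≡ 203 (mod 719)
317^32 ≡ 203^2 = 41209 ≡ 226 (mod 719)
317^64 ≡ 226^2 = 51076 ≡ 27 (mod 719)
317^112 = 317^64 × 317^32 × 317^16 ≡ 27 × 226 × 203 (mod 719).
Accumulate the product:
27 × 226 = 6102 ≡ 350
350 × 203 = 71050 ≡ 588

588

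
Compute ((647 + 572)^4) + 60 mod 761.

227

647 + 572 = 1219 ≡ 458 (mod 761)
(458)^4 ≡ 167 (mod 761)
167 + 60 = 227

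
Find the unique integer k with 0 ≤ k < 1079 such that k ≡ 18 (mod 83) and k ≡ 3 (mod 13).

848

83⁻¹ mod 13: 83×8 ≡ 1 (mod 13), so 83⁻¹ ≡ 8.
k = 18 + 83×((3 − 18)×8 mod 13) = 18 + 83×10 = 848.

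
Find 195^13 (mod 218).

55

13 in binary is 1101, i.e. 13 = 8 + 4 + 1.
195^1 ≡ 195 (mod 218)
195^2 ≡ 195^2 = 38025 ≡ 93 (mod 218)
195^4 ≡ 93^2 = 8649 ≡ 147 (mod 218)
195^8 ≡ 147^2 = 21609 ≡ 27 (mod 218)
195^13 = 195^8 * 195^4 * 195^1 ≡ 27 * 147 * 195 (mod 218).
Accumulate the product:
27 * 147 = 3969 ≡ 45
45 * 195 = 8775 ≡ 55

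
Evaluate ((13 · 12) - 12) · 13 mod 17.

2

13 · 12 = 156 ≡ 3 (mod 17)
3 - 12 = -9 ≡ 8 (mod 17)
8 · 13 = 104 ≡ 2 (mod 17)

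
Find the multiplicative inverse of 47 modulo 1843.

1843 = 39*47 + 10
47 = 4*10 + 7
10 = 1*7 + 3
7 = 2*3 + 1
3 = 3*1 + 0
gcd(47, 1843) = 1, so the inverse exists.
Back-substitute for 1:
1 = 1*7 − 2*3
  = −2*10 + 3*7
  = 3*47 − 14*10
  = −14*1843 + 549*47
So 47⁻¹ ≡ 549 (mod 1843).

549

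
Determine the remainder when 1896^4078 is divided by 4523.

Compute successive squares:
4078 in binary is 111111101110, i.e. 4078 = 2048 + 1024 + 512 + 256 + 128 + 64 + 32 + 8 + 4 + 2.
1896^1 ≡ 1896 (mod 4523)
1896^2 ≡ 1896^2 = 3594816 ≡ 3554 (mod 4523)
1896^4 ≡ 3554^2 = 12630916 ≡ 2700 (mod 4523)
1896^8 ≡ 2700^2 = 7290000 ≡ 3447 (mod 4523)
1896^16 ≡ 3447^2 = 11881809 ≡ 4411 (mod 4523)
1896^32 ≡ 4411^2 = 19456921 ≡ 3498 (mod 4523)
1896^64 ≡ 3498^2 = 12236004 ≡ 1289 (mod 4523)
1896^128 ≡ 1289^2 = 1661521 ≡ 1580 (mod 4523)
1896^256 ≡ 1580^2 = 2496400 ≡ 4227 (mod 4523)
1896^512 ≡ 4227^2 = 17867529 ≡ 1679 (mod 4523)
1896^1024 ≡ 1679^2 = 2819041 ≡ 1212 (mod 4523)
1896^2048 ≡ 1212^2 = 1468944 ≡ 3492 (mod 4523)
1896^4078 = 1896^2048 * 1896^1024 * 1896^512 * 1896^256 * 1896^128 * 1896^64 * 1896^32 * 1896^8 * 1896^4 * 1896^2 ≡ 3492 * 1212 * 1679 * 4227 * 1580 * 1289 * 3498 * 3447 * 2700 * 3554 (mod 4523).
Accumulate the product:
3492 * 1212 = 4232304 ≡ 3299
3299 * 1679 = 5539021 ≡ 2869
2869 * 4227 = 12127263 ≡ 1100
1100 * 1580 = 1738000 ≡ 1168
1168 * 1289 = 1505552 ≡ 3916
3916 * 3498 = 13698168 ≡ 2524
2524 * 3447 = 8700228 ≡ 2499
2499 * 2700 = 6747300 ≡ 3507
3507 * 3554 = 12463878 ≡ 3013

3013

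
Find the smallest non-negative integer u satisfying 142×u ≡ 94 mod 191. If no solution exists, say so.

154

gcd(142, 191) = 1, so a unique solution mod 191 exists.
142⁻¹ ≡ 152 (mod 191).
u ≡ 152×94 ≡ 154 (mod 191).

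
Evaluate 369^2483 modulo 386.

53

369^1 ≡ 369 (mod 386)
369^2 ≡ 369^2 = 136161 ≡ 289 (mod 386)
369^4 ≡ 289^2 = 83521 ≡ 145 (mod 386)
369^8 ≡ 145^2 = 21025 ≡ 181 (mod 386)
369^16 ≡ 181^2 = 32761 ≡ 337 (mod 386)
369^32 ≡ 337^2 = 113569 ≡ 85 (mod 386)
369^64 ≡ 85^2 = 7225 ≡ 277 (mod 386)
369^128 ≡ 277^2 = 76729 ≡ 301 (mod 386)
369^256 ≡ 301^2 = 90601 ≡ 277 (mod 386)
369^512 ≡ 277^2 = 76729 ≡ 301 (mod 386)
369^1024 ≡ 301^2 = 90601 ≡ 277 (mod 386)
369^2048 ≡ 277^2 = 76729 ≡ 301 (mod 386)
369^2483 = 369^2048 × 369^256 × 369^128 × 369^32 × 369^16 × 369^2 × 369^1 ≡ 301 × 277 × 301 × 85 × 337 × 289 × 369 (mod 386).
Accumulate the product:
301 × 277 = 83377 ≡ 1
1 × 301 = 301
301 × 85 = 25585 ≡ 109
109 × 337 = 36733 ≡ 63
63 × 289 = 18207 ≡ 65
65 × 369 = 23985 ≡ 53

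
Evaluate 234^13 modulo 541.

By square-and-multiply:
13 in binary is 1101, i.e. 13 = 8 + 4 + 1.
234^1 ≡ 234 (mod 541)
234^2 ≡ 234^2 = 54756 ≡ 115 (mod 541)
234^4 ≡ 115^2 = 13225 ≡ 241 (mod 541)
234^8 ≡ 241^2 = 58081 ≡ 194 (mod 541)
234^13 = 234^8 · 234^4 · 234^1 ≡ 194 · 241 · 234 (mod 541).
Accumulate the product:
194 · 241 = 46754 ≡ 228
228 · 234 = 53352 ≡ 334

334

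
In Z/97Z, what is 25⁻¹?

Apply the Euclidean algorithm and back-substitute:
97 = 3*25 + 22
25 = 1*22 + 3
22 = 7*3 + 1
3 = 3*1 + 0
gcd(25, 97) = 1, so the inverse exists.
Back-substitute for 1:
1 = 1*22 − 7*3
  = −7*25 + 8*22
  = 8*97 − 31*25
So 25⁻¹ ≡ −31 ≡ 66 (mod 97).

66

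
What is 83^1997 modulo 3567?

944

Compute successive squares:
83^1 ≡ 83 (mod 3567)
83^2 ≡ 83^2 = 6889 ≡ 3322 (mod 3567)
83^4 ≡ 3322^2 = 11035684 ≡ 2953 (mod 3567)
83^8 ≡ 2953^2 = 8720209 ≡ 2461 (mod 3567)
83^16 ≡ 2461^2 = 6056521 ≡ 3322 (mod 3567)
83^32 ≡ 3322^2 = 11035684 ≡ 2953 (mod 3567)
83^64 ≡ 2953^2 = 8720209 ≡ 2461 (mod 3567)
83^128 ≡ 2461^2 = 6056521 ≡ 3322 (mod 3567)
83^256 ≡ 3322^2 = 11035684 ≡ 2953 (mod 3567)
83^512 ≡ 2953^2 = 8720209 ≡ 2461 (mod 3567)
83^1024 ≡ 2461^2 = 6056521 ≡ 3322 (mod 3567)
83^1997 = 83^1024 × 83^512 × 83^256 × 83^128 × 83^64 × 83^8 × 83^4 × 83^1 ≡ 3322 × 2461 × 2953 × 3322 × 2461 × 2461 × 2953 × 83 (mod 3567).
Accumulate the product:
3322 × 2461 = 8175442 ≡ 3445
3445 × 2953 = 10173085 ≡ 1
1 × 3322 = 3322
3322 × 2461 = 8175442 ≡ 3445
3445 × 2461 = 8478145 ≡ 2953
2953 × 2953 = 8720209 ≡ 2461
2461 × 83 = 204263 ≡ 944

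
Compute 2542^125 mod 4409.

2659

125 in binary is 1111101, i.e. 125 = 64 + 32 + 16 + 8 + 4 + 1.
2542^1 ≡ 2542 (mod 4409)
2542^2 ≡ 2542^2 = 6461764 ≡ 2579 (mod 4409)
2542^4 ≡ 2579^2 = 6651241 ≡ 2469 (mod 4409)
2542^8 ≡ 2469^2 = 6095961 ≡ 2723 (mod 4409)
2542^16 ≡ 2723^2 = 7414729 ≡ 3200 (mod 4409)
2542^32 ≡ 3200^2 = 10240000 ≡ 2302 (mod 4409)
2542^64 ≡ 2302^2 = 5299204 ≡ 3995 (mod 4409)
2542^125 = 2542^64 * 2542^32 * 2542^16 * 2542^8 * 2542^4 * 2542^1 ≡ 3995 * 2302 * 3200 * 2723 * 2469 * 2542 (mod 4409).
Accumulate the product:
3995 * 2302 = 9196490 ≡ 3725
3725 * 3200 = 11920000 ≡ 2473
2473 * 2723 = 6733979 ≡ 1436
1436 * 2469 = 3545484 ≡ 648
648 * 2542 = 1647216 ≡ 2659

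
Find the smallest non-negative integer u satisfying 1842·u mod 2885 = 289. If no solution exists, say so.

1167

gcd(1842, 2885) = 1, so a unique solution mod 2885 exists.
1842⁻¹ ≡ 603 (mod 2885).
u ≡ 603·289 ≡ 1167 (mod 2885).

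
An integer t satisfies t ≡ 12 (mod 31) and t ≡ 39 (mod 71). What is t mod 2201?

2027

31⁻¹ mod 71: 31*55 ≡ 1 (mod 71), so 31⁻¹ ≡ 55.
t = 12 + 31*((39 − 12)*55 mod 71) = 12 + 31*65 = 2027.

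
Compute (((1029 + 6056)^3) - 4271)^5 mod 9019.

5008

1029 + 6056 = 7085
(7085)^3 ≡ 2788 (mod 9019)
2788 - 4271 = -1483 ≡ 7536 (mod 9019)
(7536)^5 ≡ 5008 (mod 9019)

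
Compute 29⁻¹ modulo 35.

29

35 = 1×29 + 6
29 = 4×6 + 5
6 = 1×5 + 1
5 = 5×1 + 0
gcd(29, 35) = 1, so the inverse exists.
Back-substitute for 1:
1 = 1×6 − 1×5
  = −1×29 + 5×6
  = 5×35 − 6×29
So 29⁻¹ ≡ −6 ≡ 29 (mod 35).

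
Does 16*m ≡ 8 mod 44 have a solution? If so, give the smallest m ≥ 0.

gcd(16, 44) = 4, and 4 | 8, so solutions exist.
Divide through by 4: 4*m mod 11 = 2.
4⁻¹ ≡ 3 (mod 11).
m ≡ 3*2 ≡ 6 (mod 11).
The smallest non-negative solution is m = 6.

6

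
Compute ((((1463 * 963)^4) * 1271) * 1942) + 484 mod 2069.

1442

1463 * 963 = 1408869 ≡ 1949 (mod 2069)
(1949)^4 ≡ 682 (mod 2069)
682 * 1271 = 866822 ≡ 1980 (mod 2069)
1980 * 1942 = 3845160 ≡ 958 (mod 2069)
958 + 484 = 1442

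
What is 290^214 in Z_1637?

1225

Compute successive squares:
214 in binary is 11010110, i.e. 214 = 128 + 64 + 16 + 4 + 2.
290^1 ≡ 290 (mod 1637)
290^2 ≡ 290^2 = 84100 ≡ 613 (mod 1637)
290^4 ≡ 613^2 = 375769 ≡ 896 (mod 1637)
290^8 ≡ 896^2 = 802816 ≡ 686 (mod 1637)
290^16 ≡ 686^2 = 470596 ≡ 777 (mod 1637)
290^32 ≡ 777^2 = 603729 ≡ 1313 (mod 1637)
290^64 ≡ 1313^2 = 1723969 ≡ 208 (mod 1637)
290^128 ≡ 208^2 = 43264 ≡ 702 (mod 1637)
290^214 = 290^128 × 290^64 × 290^16 × 290^4 × 290^2 ≡ 702 × 208 × 777 × 896 × 613 (mod 1637).
Accumulate the product:
702 × 208 = 146016 ≡ 323
323 × 777 = 250971 ≡ 510
510 × 896 = 456960 ≡ 237
237 × 613 = 145281 ≡ 1225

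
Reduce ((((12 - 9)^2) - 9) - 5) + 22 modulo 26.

12 - 9 = 3
(3)^2 ≡ 9 (mod 26)
9 - 9 = 0
0 - 5 = -5 ≡ 21 (mod 26)
21 + 22 = 43 ≡ 17 (mod 26)

17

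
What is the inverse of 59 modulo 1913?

1913 = 32*59 + 25
59 = 2*25 + 9
25 = 2*9 + 7
9 = 1*7 + 2
7 = 3*2 + 1
2 = 2*1 + 0
gcd(59, 1913) = 1, so the inverse exists.
Back-substitute for 1:
1 = 1*7 − 3*2
  = −3*9 + 4*7
  = 4*25 − 11*9
  = −11*59 + 26*25
  = 26*1913 − 843*59
So 59⁻¹ ≡ −843 ≡ 1070 (mod 1913).

1070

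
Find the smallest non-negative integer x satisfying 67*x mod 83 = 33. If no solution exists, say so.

gcd(67, 83) = 1, so a unique solution mod 83 exists.
67⁻¹ ≡ 57 (mod 83).
x ≡ 57*33 ≡ 55 (mod 83).

55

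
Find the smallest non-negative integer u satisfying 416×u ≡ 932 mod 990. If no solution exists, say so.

gcd(416, 990) = 2, and 2 | 932, so solutions exist.
Divide through by 2: 208×u ≡ 466 mod 495.
208⁻¹ ≡ 307 (mod 495).
u ≡ 307×466 ≡ 7 (mod 495).
The smallest non-negative solution is u = 7.

7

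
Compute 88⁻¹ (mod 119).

By the extended Euclidean algorithm:
119 = 1×88 + 31
88 = 2×31 + 26
31 = 1×26 + 5
26 = 5×5 + 1
5 = 5×1 + 0
gcd(88, 119) = 1, so the inverse exists.
Back-substitute for 1:
1 = 1×26 − 5×5
  = −5×31 + 6×26
  = 6×88 − 17×31
  = −17×119 + 23×88
So 88⁻¹ ≡ 23 (mod 119).

23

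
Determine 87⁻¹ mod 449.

160

449 = 5*87 + 14
87 = 6*14 + 3
14 = 4*3 + 2
3 = 1*2 + 1
2 = 2*1 + 0
gcd(87, 449) = 1, so the inverse exists.
Back-substitute for 1:
1 = 1*3 − 1*2
  = −1*14 + 5*3
  = 5*87 − 31*14
  = −31*449 + 160*87
So 87⁻¹ ≡ 160 (mod 449).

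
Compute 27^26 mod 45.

Compute successive squares:
26 in binary is 11010, i.e. 26 = 16 + 8 + 2.
27^1 ≡ 27 (mod 45)
27^2 ≡ 27^2 = 729 ≡ 9 (mod 45)
27^4 ≡ 9^2 = 81 ≡ 36 (mod 45)
27^8 ≡ 36^2 = 1296 ≡ 36 (mod 45)
27^16 ≡ 36^2 = 1296 ≡ 36 (mod 45)
27^26 = 27^16 * 27^8 * 27^2 ≡ 36 * 36 * 9 (mod 45).
Accumulate the product:
36 * 36 = 1296 ≡ 36
36 * 9 = 324 ≡ 9

9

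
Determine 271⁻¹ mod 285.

285 = 1*271 + 14
271 = 19*14 + 5
14 = 2*5 + 4
5 = 1*4 + 1
4 = 4*1 + 0
gcd(271, 285) = 1, so the inverse exists.
Back-substitute for 1:
1 = 1*5 − 1*4
  = −1*14 + 3*5
  = 3*271 − 58*14
  = −58*285 + 61*271
So 271⁻¹ ≡ 61 (mod 285).

61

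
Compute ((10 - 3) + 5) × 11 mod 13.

10 - 3 = 7
7 + 5 = 12
12 × 11 = 132 ≡ 2 (mod 13)

2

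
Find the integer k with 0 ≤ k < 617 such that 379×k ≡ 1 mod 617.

547

Run the extended Euclidean algorithm:
617 = 1×379 + 238
379 = 1×238 + 141
238 = 1×141 + 97
141 = 1×97 + 44
97 = 2×44 + 9
44 = 4×9 + 8
9 = 1×8 + 1
8 = 8×1 + 0
gcd(379, 617) = 1, so the inverse exists.
Back-substitute for 1:
1 = 1×9 − 1×8
  = −1×44 + 5×9
  = 5×97 − 11×44
  = −11×141 + 16×97
  = 16×238 − 27×141
  = −27×379 + 43×238
  = 43×617 − 70×379
So 379⁻¹ ≡ −70 ≡ 547 (mod 617).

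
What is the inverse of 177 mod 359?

215

359 = 2*177 + 5
177 = 35*5 + 2
5 = 2*2 + 1
2 = 2*1 + 0
gcd(177, 359) = 1, so the inverse exists.
Back-substitute for 1:
1 = 1*5 − 2*2
  = −2*177 + 71*5
  = 71*359 − 144*177
So 177⁻¹ ≡ −144 ≡ 215 (mod 359).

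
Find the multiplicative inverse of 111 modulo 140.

By the extended Euclidean algorithm:
140 = 1·111 + 29
111 = 3·29 + 24
29 = 1·24 + 5
24 = 4·5 + 4
5 = 1·4 + 1
4 = 4·1 + 0
gcd(111, 140) = 1, so the inverse exists.
Bézout: 1 = 23·140 − 29·111.
So 111⁻¹ ≡ −29 ≡ 111 (mod 140).

111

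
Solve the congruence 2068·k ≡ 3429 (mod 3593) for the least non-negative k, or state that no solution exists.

2891

gcd(2068, 3593) = 1, so a unique solution mod 3593 exists.
2068⁻¹ ≡ 311 (mod 3593).
k ≡ 311·3429 ≡ 2891 (mod 3593).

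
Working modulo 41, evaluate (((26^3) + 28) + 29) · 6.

(26)^3 ≡ 28 (mod 41)
28 + 28 = 56 ≡ 15 (mod 41)
15 + 29 = 44 ≡ 3 (mod 41)
3 · 6 = 18

18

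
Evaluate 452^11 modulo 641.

166

452^1 ≡ 452 (mod 641)
452^2 ≡ 452^2 = 204304 ≡ 466 (mod 641)
452^4 ≡ 466^2 = 217156 ≡ 498 (mod 641)
452^8 ≡ 498^2 = 248004 ≡ 578 (mod 641)
452^11 = 452^8 × 452^2 × 452^1 ≡ 578 × 466 × 452 (mod 641).
Accumulate the product:
578 × 466 = 269348 ≡ 128
128 × 452 = 57856 ≡ 166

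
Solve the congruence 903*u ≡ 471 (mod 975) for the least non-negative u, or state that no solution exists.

7

gcd(903, 975) = 3, and 3 | 471, so solutions exist.
Divide through by 3: 301*u mod 325 = 157.
301⁻¹ ≡ 176 (mod 325).
u ≡ 176*157 ≡ 7 (mod 325).
The smallest non-negative solution is u = 7.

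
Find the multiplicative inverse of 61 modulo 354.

325

354 = 5·61 + 49
61 = 1·49 + 12
49 = 4·12 + 1
12 = 12·1 + 0
gcd(61, 354) = 1, so the inverse exists.
Bézout: 1 = 5·354 − 29·61.
So 61⁻¹ ≡ −29 ≡ 325 (mod 354).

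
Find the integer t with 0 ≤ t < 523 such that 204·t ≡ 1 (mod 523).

382

By the extended Euclidean algorithm:
523 = 2*204 + 115
204 = 1*115 + 89
115 = 1*89 + 26
89 = 3*26 + 11
26 = 2*11 + 4
11 = 2*4 + 3
4 = 1*3 + 1
3 = 3*1 + 0
gcd(204, 523) = 1, so the inverse exists.
Back-substitute for 1:
1 = 1*4 − 1*3
  = −1*11 + 3*4
  = 3*26 − 7*11
  = −7*89 + 24*26
  = 24*115 − 31*89
  = −31*204 + 55*115
  = 55*523 − 141*204
So 204⁻¹ ≡ −141 ≡ 382 (mod 523).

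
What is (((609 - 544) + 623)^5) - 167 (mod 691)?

609 - 544 = 65
65 + 623 = 688
(688)^5 ≡ 448 (mod 691)
448 - 167 = 281

281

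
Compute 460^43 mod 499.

460^1 ≡ 460 (mod 499)
460^2 ≡ 460^2 = 211600 ≡ 24 (mod 499)
460^4 ≡ 24^2 = 576 ≡ 77 (mod 499)
460^8 ≡ 77^2 = 5929 ≡ 440 (mod 499)
460^16 ≡ 440^2 = 193600 ≡ 487 (mod 499)
460^32 ≡ 487^2 = 237169 ≡ 144 (mod 499)
460^43 = 460^32 × 460^8 × 460^2 × 460^1 ≡ 144 × 440 × 24 × 460 (mod 499).
Accumulate the product:
144 × 440 = 63360 ≡ 486
486 × 24 = 11664 ≡ 187
187 × 460 = 86020 ≡ 192

192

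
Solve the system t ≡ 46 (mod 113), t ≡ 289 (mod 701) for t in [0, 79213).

113⁻¹ mod 701: 113×335 ≡ 1 (mod 701), so 113⁻¹ ≡ 335.
t = 46 + 113×((289 − 46)×335 mod 701) = 46 + 113×89 = 10103.
Check: 10103 mod 113 = 46, 10103 mod 701 = 289. ✓

10103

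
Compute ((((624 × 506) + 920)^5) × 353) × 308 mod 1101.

1019

624 × 506 = 315744 ≡ 858 (mod 1101)
858 + 920 = 1778 ≡ 677 (mod 1101)
(677)^5 ≡ 773 (mod 1101)
773 × 353 = 272869 ≡ 922 (mod 1101)
922 × 308 = 283976 ≡ 1019 (mod 1101)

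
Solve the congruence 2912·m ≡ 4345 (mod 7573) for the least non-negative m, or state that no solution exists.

gcd(2912, 7573) = 1, so a unique solution mod 7573 exists.
2912⁻¹ ≡ 840 (mod 7573).
m ≡ 840·4345 ≡ 7187 (mod 7573).

7187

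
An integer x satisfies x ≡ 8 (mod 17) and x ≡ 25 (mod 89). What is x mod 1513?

17⁻¹ mod 89: 17×21 ≡ 1 (mod 89), so 17⁻¹ ≡ 21.
x = 8 + 17×((25 − 8)×21 mod 89) = 8 + 17×1 = 25.

25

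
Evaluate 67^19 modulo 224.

Compute successive squares:
19 in binary is 10011, i.e. 19 = 16 + 2 + 1.
67^1 ≡ 67 (mod 224)
67^2 ≡ 67^2 = 4489 ≡ 9 (mod 224)
67^4 ≡ 9^2 = 81 (mod 224)
67^8 ≡ 81^2 = 6561 ≡ 65 (mod 224)
67^16 ≡ 65^2 = 4225 ≡ 193 (mod 224)
67^19 = 67^16 * 67^2 * 67^1 ≡ 193 * 9 * 67 (mod 224).
Accumulate the product:
193 * 9 = 1737 ≡ 169
169 * 67 = 11323 ≡ 123

123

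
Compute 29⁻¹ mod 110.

19

Run the extended Euclidean algorithm:
110 = 3·29 + 23
29 = 1·23 + 6
23 = 3·6 + 5
6 = 1·5 + 1
5 = 5·1 + 0
gcd(29, 110) = 1, so the inverse exists.
Back-substitute for 1:
1 = 1·6 − 1·5
  = −1·23 + 4·6
  = 4·29 − 5·23
  = −5·110 + 19·29
So 29⁻¹ ≡ 19 (mod 110).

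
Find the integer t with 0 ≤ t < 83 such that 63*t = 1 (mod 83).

29

83 = 1·63 + 20
63 = 3·20 + 3
20 = 6·3 + 2
3 = 1·2 + 1
2 = 2·1 + 0
gcd(63, 83) = 1, so the inverse exists.
Back-substitute for 1:
1 = 1·3 − 1·2
  = −1·20 + 7·3
  = 7·63 − 22·20
  = −22·83 + 29·63
So 63⁻¹ ≡ 29 (mod 83).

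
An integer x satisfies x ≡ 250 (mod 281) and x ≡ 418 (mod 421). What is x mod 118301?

23573

281⁻¹ mod 421: 281*3 ≡ 1 (mod 421), so 281⁻¹ ≡ 3.
x = 250 + 281*((418 − 250)*3 mod 421) = 250 + 281*83 = 23573.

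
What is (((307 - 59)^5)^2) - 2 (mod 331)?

29

307 - 59 = 248
(248)^5 ≡ 32 (mod 331)
(32)^2 ≡ 31 (mod 331)
31 - 2 = 29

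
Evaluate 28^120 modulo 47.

2

120 in binary is 1111000, i.e. 120 = 64 + 32 + 16 + 8.
28^1 ≡ 28 (mod 47)
28^2 ≡ 28^2 = 784 ≡ 32 (mod 47)
28^4 ≡ 32^2 = 1024 ≡ 37 (mod 47)
28^8 ≡ 37^2 = 1369 ≡ 6 (mod 47)
28^16 ≡ 6^2 = 36 (mod 47)
28^32 ≡ 36^2 = 1296 ≡ 27 (mod 47)
28^64 ≡ 27^2 = 729 ≡ 24 (mod 47)
28^120 = 28^64 * 28^32 * 28^16 * 28^8 ≡ 24 * 27 * 36 * 6 (mod 47).
Accumulate the product:
24 * 27 = 648 ≡ 37
37 * 36 = 1332 ≡ 16
16 * 6 = 96 ≡ 2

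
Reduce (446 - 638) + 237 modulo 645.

446 - 638 = -192 ≡ 453 (mod 645)
453 + 237 = 690 ≡ 45 (mod 645)

45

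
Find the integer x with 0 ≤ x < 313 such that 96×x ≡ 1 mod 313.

Run the extended Euclidean algorithm:
313 = 3*96 + 25
96 = 3*25 + 21
25 = 1*21 + 4
21 = 5*4 + 1
4 = 4*1 + 0
gcd(96, 313) = 1, so the inverse exists.
Back-substitute for 1:
1 = 1*21 − 5*4
  = −5*25 + 6*21
  = 6*96 − 23*25
  = −23*313 + 75*96
So 96⁻¹ ≡ 75 (mod 313).

75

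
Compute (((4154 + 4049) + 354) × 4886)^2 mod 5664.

484

4154 + 4049 = 8203 ≡ 2539 (mod 5664)
2539 + 354 = 2893
2893 × 4886 = 14135198 ≡ 3518 (mod 5664)
(3518)^2 ≡ 484 (mod 5664)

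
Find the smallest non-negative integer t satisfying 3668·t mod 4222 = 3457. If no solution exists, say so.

no solution

gcd(3668, 4222) = 2, and 2 does not divide 3457.
So the congruence has no solution.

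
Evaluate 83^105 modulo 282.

By square-and-multiply:
105 in binary is 1101001, i.e. 105 = 64 + 32 + 8 + 1.
83^1 ≡ 83 (mod 282)
83^2 ≡ 83^2 = 6889 ≡ 121 (mod 282)
83^4 ≡ 121^2 = 14641 ≡ 259 (mod 282)
83^8 ≡ 259^2 = 67081 ≡ 247 (mod 282)
83^16 ≡ 247^2 = 61009 ≡ 97 (mod 282)
83^32 ≡ 97^2 = 9409 ≡ 103 (mod 282)
83^64 ≡ 103^2 = 10609 ≡ 175 (mod 282)
83^105 = 83^64 · 83^32 · 83^8 · 83^1 ≡ 175 · 103 · 247 · 83 (mod 282).
Accumulate the product:
175 · 103 = 18025 ≡ 259
259 · 247 = 63973 ≡ 241
241 · 83 = 20003 ≡ 263

263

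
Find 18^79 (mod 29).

2

Compute successive squares:
79 in binary is 1001111, i.e. 79 = 64 + 8 + 4 + 2 + 1.
18^1 ≡ 18 (mod 29)
18^2 ≡ 18^2 = 324 ≡ 5 (mod 29)
18^4 ≡ 5^2 = 25 (mod 29)
18^8 ≡ 25^2 = 625 ≡ 16 (mod 29)
18^16 ≡ 16^2 = 256 ≡ 24 (mod 29)
18^32 ≡ 24^2 = 576 ≡ 25 (mod 29)
18^64 ≡ 25^2 = 625 ≡ 16 (mod 29)
18^79 = 18^64 * 18^8 * 18^4 * 18^2 * 18^1 ≡ 16 * 16 * 25 * 5 * 18 (mod 29).
Accumulate the product:
16 * 16 = 256 ≡ 24
24 * 25 = 600 ≡ 20
20 * 5 = 100 ≡ 13
13 * 18 = 234 ≡ 2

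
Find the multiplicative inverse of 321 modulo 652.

652 = 2×321 + 10
321 = 32×10 + 1
10 = 10×1 + 0
gcd(321, 652) = 1, so the inverse exists.
Bézout: 1 = −32×652 + 65×321.
So 321⁻¹ ≡ 65 (mod 652).

65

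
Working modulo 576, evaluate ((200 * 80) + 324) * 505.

484

200 * 80 = 16000 ≡ 448 (mod 576)
448 + 324 = 772 ≡ 196 (mod 576)
196 * 505 = 98980 ≡ 484 (mod 576)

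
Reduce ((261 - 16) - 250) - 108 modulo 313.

261 - 16 = 245
245 - 250 = -5 ≡ 308 (mod 313)
308 - 108 = 200

200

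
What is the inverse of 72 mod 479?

Apply the Euclidean algorithm and back-substitute:
479 = 6*72 + 47
72 = 1*47 + 25
47 = 1*25 + 22
25 = 1*22 + 3
22 = 7*3 + 1
3 = 3*1 + 0
gcd(72, 479) = 1, so the inverse exists.
Back-substitute for 1:
1 = 1*22 − 7*3
  = −7*25 + 8*22
  = 8*47 − 15*25
  = −15*72 + 23*47
  = 23*479 − 153*72
So 72⁻¹ ≡ −153 ≡ 326 (mod 479).

326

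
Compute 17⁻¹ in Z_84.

5

84 = 4*17 + 16
17 = 1*16 + 1
16 = 16*1 + 0
gcd(17, 84) = 1, so the inverse exists.
Bézout: 1 = −1*84 + 5*17.
So 17⁻¹ ≡ 5 (mod 84).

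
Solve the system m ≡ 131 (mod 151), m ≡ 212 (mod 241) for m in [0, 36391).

151⁻¹ mod 241: 151·83 ≡ 1 (mod 241), so 151⁻¹ ≡ 83.
m = 131 + 151·((212 − 131)·83 mod 241) = 131 + 151·216 = 32747.
Check: 32747 mod 151 = 131, 32747 mod 241 = 212. ✓

32747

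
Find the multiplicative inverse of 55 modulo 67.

39

Run the extended Euclidean algorithm:
67 = 1·55 + 12
55 = 4·12 + 7
12 = 1·7 + 5
7 = 1·5 + 2
5 = 2·2 + 1
2 = 2·1 + 0
gcd(55, 67) = 1, so the inverse exists.
Bézout: 1 = 23·67 − 28·55.
So 55⁻¹ ≡ −28 ≡ 39 (mod 67).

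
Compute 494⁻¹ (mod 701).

149

701 = 1×494 + 207
494 = 2×207 + 80
207 = 2×80 + 47
80 = 1×47 + 33
47 = 1×33 + 14
33 = 2×14 + 5
14 = 2×5 + 4
5 = 1×4 + 1
4 = 4×1 + 0
gcd(494, 701) = 1, so the inverse exists.
Bézout: 1 = −105×701 + 149×494.
So 494⁻¹ ≡ 149 (mod 701).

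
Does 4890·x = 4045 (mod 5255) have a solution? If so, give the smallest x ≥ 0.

608

gcd(4890, 5255) = 5, and 5 | 4045, so solutions exist.
Divide through by 5: 978·x ≡ 809 mod 1051.
978⁻¹ ≡ 979 (mod 1051).
x ≡ 979·809 ≡ 608 (mod 1051).
The smallest non-negative solution is x = 608.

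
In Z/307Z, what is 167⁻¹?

182

307 = 1×167 + 140
167 = 1×140 + 27
140 = 5×27 + 5
27 = 5×5 + 2
5 = 2×2 + 1
2 = 2×1 + 0
gcd(167, 307) = 1, so the inverse exists.
Back-substitute for 1:
1 = 1×5 − 2×2
  = −2×27 + 11×5
  = 11×140 − 57×27
  = −57×167 + 68×140
  = 68×307 − 125×167
So 167⁻¹ ≡ −125 ≡ 182 (mod 307).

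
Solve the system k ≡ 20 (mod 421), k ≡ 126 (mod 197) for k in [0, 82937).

421⁻¹ mod 197: 421·73 ≡ 1 (mod 197), so 421⁻¹ ≡ 73.
k = 20 + 421·((126 − 20)·73 mod 197) = 20 + 421·55 = 23175.
Check: 23175 mod 421 = 20, 23175 mod 197 = 126. ✓

23175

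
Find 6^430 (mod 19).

6^1 ≡ 6 (mod 19)
6^2 ≡ 6^2 = 36 ≡ 17 (mod 19)
6^4 ≡ 17^2 = 289 ≡ 4 (mod 19)
6^8 ≡ 4^2 = 16 (mod 19)
6^16 ≡ 16^2 = 256 ≡ 9 (mod 19)
6^32 ≡ 9^2 = 81 ≡ 5 (mod 19)
6^64 ≡ 5^2 = 25 ≡ 6 (mod 19)
6^128 ≡ 6^2 = 36 ≡ 17 (mod 19)
6^256 ≡ 17^2 = 289 ≡ 4 (mod 19)
6^430 = 6^256 × 6^128 × 6^32 × 6^8 × 6^4 × 6^2 ≡ 4 × 17 × 5 × 16 × 4 × 17 (mod 19).
Accumulate the product:
4 × 17 = 68 ≡ 11
11 × 5 = 55 ≡ 17
17 × 16 = 272 ≡ 6
6 × 4 = 24 ≡ 5
5 × 17 = 85 ≡ 9

9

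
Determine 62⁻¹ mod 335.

Apply the Euclidean algorithm and back-substitute:
335 = 5*62 + 25
62 = 2*25 + 12
25 = 2*12 + 1
12 = 12*1 + 0
gcd(62, 335) = 1, so the inverse exists.
Back-substitute for 1:
1 = 1*25 − 2*12
  = −2*62 + 5*25
  = 5*335 − 27*62
So 62⁻¹ ≡ −27 ≡ 308 (mod 335).

308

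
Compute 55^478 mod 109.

71

478 in binary is 111011110, i.e. 478 = 256 + 128 + 64 + 16 + 8 + 4 + 2.
55^1 ≡ 55 (mod 109)
55^2 ≡ 55^2 = 3025 ≡ 82 (mod 109)
55^4 ≡ 82^2 = 6724 ≡ 75 (mod 109)
55^8 ≡ 75^2 = 5625 ≡ 66 (mod 109)
55^16 ≡ 66^2 = 4356 ≡ 105 (mod 109)
55^32 ≡ 105^2 = 11025 ≡ 16 (mod 109)
55^64 ≡ 16^2 = 256 ≡ 38 (mod 109)
55^128 ≡ 38^2 = 1444 ≡ 27 (mod 109)
55^256 ≡ 27^2 = 729 ≡ 75 (mod 109)
55^478 = 55^256 × 55^128 × 55^64 × 55^16 × 55^8 × 55^4 × 55^2 ≡ 75 × 27 × 38 × 105 × 66 × 75 × 82 (mod 109).
Accumulate the product:
75 × 27 = 2025 ≡ 63
63 × 38 = 2394 ≡ 105
105 × 105 = 11025 ≡ 16
16 × 66 = 1056 ≡ 75
75 × 75 = 5625 ≡ 66
66 × 82 = 5412 ≡ 71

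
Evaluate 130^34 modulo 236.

34 in binary is 100010, i.e. 34 = 32 + 2.
130^1 ≡ 130 (mod 236)
130^2 ≡ 130^2 = 16900 ≡ 144 (mod 236)
130^4 ≡ 144^2 = 20736 ≡ 204 (mod 236)
130^8 ≡ 204^2 = 41616 ≡ 80 (mod 236)
130^16 ≡ 80^2 = 6400 ≡ 28 (mod 236)
130^32 ≡ 28^2 = 784 ≡ 76 (mod 236)
130^34 = 130^32 × 130^2 ≡ 76 × 144 (mod 236).
76 × 144 = 10944 ≡ 88 (mod 236).

88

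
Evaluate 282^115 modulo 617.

Using repeated squaring:
115 in binary is 1110011, i.e. 115 = 64 + 32 + 16 + 2 + 1.
282^1 ≡ 282 (mod 617)
282^2 ≡ 282^2 = 79524 ≡ 548 (mod 617)
282^4 ≡ 548^2 = 300304 ≡ 442 (mod 617)
282^8 ≡ 442^2 = 195364 ≡ 392 (mod 617)
282^16 ≡ 392^2 = 153664 ≡ 31 (mod 617)
282^32 ≡ 31^2 = 961 ≡ 344 (mod 617)
282^64 ≡ 344^2 = 118336 ≡ 489 (mod 617)
282^115 = 282^64 × 282^32 × 282^16 × 282^2 × 282^1 ≡ 489 × 344 × 31 × 548 × 282 (mod 617).
Accumulate the product:
489 × 344 = 168216 ≡ 392
392 × 31 = 12152 ≡ 429
429 × 548 = 235092 ≡ 15
15 × 282 = 4230 ≡ 528

528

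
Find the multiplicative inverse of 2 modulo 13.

7

Run the extended Euclidean algorithm:
13 = 6*2 + 1
2 = 2*1 + 0
gcd(2, 13) = 1, so the inverse exists.
Bézout: 1 = 1*13 − 6*2.
So 2⁻¹ ≡ −6 ≡ 7 (mod 13).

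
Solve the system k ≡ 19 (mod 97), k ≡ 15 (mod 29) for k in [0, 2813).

97⁻¹ mod 29: 97*3 ≡ 1 (mod 29), so 97⁻¹ ≡ 3.
k = 19 + 97*((15 − 19)*3 mod 29) = 19 + 97*17 = 1668.

1668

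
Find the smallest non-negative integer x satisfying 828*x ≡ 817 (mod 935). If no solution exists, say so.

639

gcd(828, 935) = 1, so a unique solution mod 935 exists.
828⁻¹ ≡ 367 (mod 935).
x ≡ 367*817 ≡ 639 (mod 935).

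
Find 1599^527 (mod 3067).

1173

1599^1 ≡ 1599 (mod 3067)
1599^2 ≡ 1599^2 = 2556801 ≡ 1990 (mod 3067)
1599^4 ≡ 1990^2 = 3960100 ≡ 603 (mod 3067)
1599^8 ≡ 603^2 = 363609 ≡ 1703 (mod 3067)
1599^16 ≡ 1703^2 = 2900209 ≡ 1894 (mod 3067)
1599^32 ≡ 1894^2 = 3587236 ≡ 1913 (mod 3067)
1599^64 ≡ 1913^2 = 3659569 ≡ 638 (mod 3067)
1599^128 ≡ 638^2 = 407044 ≡ 2200 (mod 3067)
1599^256 ≡ 2200^2 = 4840000 ≡ 274 (mod 3067)
1599^512 ≡ 274^2 = 75076 ≡ 1468 (mod 3067)
1599^527 = 1599^512 × 1599^8 × 1599^4 × 1599^2 × 1599^1 ≡ 1468 × 1703 × 603 × 1990 × 1599 (mod 3067).
Accumulate the product:
1468 × 1703 = 2500004 ≡ 399
399 × 603 = 240597 ≡ 1371
1371 × 1990 = 2728290 ≡ 1727
1727 × 1599 = 2761473 ≡ 1173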